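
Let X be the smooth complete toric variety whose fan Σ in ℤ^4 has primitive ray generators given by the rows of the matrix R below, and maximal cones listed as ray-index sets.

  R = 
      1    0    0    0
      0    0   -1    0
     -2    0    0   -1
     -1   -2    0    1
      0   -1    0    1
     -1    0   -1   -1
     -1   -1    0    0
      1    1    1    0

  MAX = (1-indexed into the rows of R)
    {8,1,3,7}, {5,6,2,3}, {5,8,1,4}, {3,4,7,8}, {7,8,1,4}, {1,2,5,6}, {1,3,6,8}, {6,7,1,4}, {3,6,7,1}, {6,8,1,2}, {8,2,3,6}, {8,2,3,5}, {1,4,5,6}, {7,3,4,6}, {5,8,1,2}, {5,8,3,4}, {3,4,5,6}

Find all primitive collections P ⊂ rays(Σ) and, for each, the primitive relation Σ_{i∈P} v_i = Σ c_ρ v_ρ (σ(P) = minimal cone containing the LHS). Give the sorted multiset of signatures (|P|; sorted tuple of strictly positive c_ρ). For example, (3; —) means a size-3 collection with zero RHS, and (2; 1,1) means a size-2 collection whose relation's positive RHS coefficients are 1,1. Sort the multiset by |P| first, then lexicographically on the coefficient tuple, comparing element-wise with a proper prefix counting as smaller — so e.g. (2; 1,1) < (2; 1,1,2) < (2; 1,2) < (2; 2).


|primitive collections| = 9. Relations:

  {5,7}:  v_{5} + v_{7} = v_{4}  so sig = (2; 1)
  {2,7}:  v_{2} + v_{7} = v_{5} + v_{6}  so sig = (2; 1,1)
  {2,4}:  v_{2} + v_{4} = 2·v_{5} + v_{6}  so sig = (2; 1,2)
  {5,6,8}:  v_{5} + v_{6} + v_{8} = 0  so sig = (3; —)
  {1,2,3}:  v_{1} + v_{2} + v_{3} = v_{6}  so sig = (3; 1)
  {1,3,5}:  v_{1} + v_{3} + v_{5} = v_{7}  so sig = (3; 1)
  {4,6,8}:  v_{4} + v_{6} + v_{8} = v_{7}  so sig = (3; 1)
  {6,7,8}:  v_{6} + v_{7} + v_{8} = v_{1} + v_{3}  so sig = (3; 1,1)
  {1,3,4}:  v_{1} + v_{3} + v_{4} = 2·v_{7}  so sig = (3; 2)

so the primitive-relation signature multiset is
    |P|=2: 3 collections, coeffs (1), (1,1), (1,2)
    |P|=3: 6 collections, coeffs (), (1), (1), (1), (1,1), (2)


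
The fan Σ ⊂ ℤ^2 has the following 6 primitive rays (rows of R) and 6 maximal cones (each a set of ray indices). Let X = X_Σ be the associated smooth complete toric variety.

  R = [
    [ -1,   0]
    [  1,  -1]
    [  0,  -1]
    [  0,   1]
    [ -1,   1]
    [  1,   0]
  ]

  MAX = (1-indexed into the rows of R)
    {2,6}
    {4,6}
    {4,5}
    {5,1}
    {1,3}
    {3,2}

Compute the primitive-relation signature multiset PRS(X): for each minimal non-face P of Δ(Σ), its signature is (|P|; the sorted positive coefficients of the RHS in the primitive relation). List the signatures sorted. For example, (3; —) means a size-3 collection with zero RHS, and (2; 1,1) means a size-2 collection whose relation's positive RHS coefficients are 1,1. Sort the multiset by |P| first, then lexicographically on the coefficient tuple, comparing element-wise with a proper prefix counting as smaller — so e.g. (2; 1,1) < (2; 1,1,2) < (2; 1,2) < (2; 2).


Primitive collections (9):

  {1,6}:  v_{1} + v_{6} = 0  →  sig = (2; —)
  {2,5}:  v_{2} + v_{5} = 0  →  sig = (2; —)
  {3,4}:  v_{3} + v_{4} = 0  →  sig = (2; —)
  {1,2}:  v_{1} + v_{2} = v_{3}  →  sig = (2; 1)
  {1,4}:  v_{1} + v_{4} = v_{5}  →  sig = (2; 1)
  {2,4}:  v_{2} + v_{4} = v_{6}  →  sig = (2; 1)
  {3,5}:  v_{3} + v_{5} = v_{1}  →  sig = (2; 1)
  {3,6}:  v_{3} + v_{6} = v_{2}  →  sig = (2; 1)
  {5,6}:  v_{5} + v_{6} = v_{4}  →  sig = (2; 1)

Sorted signature multiset PRS(X):
{ (2; —) ×3,  (2; 1) ×6 }


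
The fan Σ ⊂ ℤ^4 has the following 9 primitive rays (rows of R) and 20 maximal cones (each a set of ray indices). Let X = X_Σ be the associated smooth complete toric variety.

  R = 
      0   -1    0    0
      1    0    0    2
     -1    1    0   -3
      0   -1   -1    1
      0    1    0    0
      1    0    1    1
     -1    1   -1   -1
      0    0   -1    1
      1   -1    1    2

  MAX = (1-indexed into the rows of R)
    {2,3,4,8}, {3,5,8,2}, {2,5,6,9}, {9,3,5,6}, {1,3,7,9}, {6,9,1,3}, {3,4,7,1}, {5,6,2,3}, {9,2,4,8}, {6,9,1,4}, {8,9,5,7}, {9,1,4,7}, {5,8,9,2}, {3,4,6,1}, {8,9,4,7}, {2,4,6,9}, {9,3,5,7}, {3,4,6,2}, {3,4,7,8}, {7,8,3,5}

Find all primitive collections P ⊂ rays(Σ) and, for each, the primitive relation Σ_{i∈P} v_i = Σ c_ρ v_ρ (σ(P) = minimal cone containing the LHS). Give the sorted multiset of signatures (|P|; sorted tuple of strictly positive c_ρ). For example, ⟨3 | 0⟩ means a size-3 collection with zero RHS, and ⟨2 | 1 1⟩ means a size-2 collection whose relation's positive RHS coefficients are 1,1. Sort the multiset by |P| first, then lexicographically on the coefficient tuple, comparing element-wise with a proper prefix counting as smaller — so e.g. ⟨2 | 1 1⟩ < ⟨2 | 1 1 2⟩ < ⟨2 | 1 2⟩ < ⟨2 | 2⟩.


Δ(Σ) — 9 vertices, 10 min non-faces:

  P={1,5}:  v_{1} + v_{5} = 0  so sig = ⟨2 | 0⟩
  P={1,8}:  v_{1} + v_{8} = v_{4}  so sig = ⟨2 | 1⟩
  P={4,5}:  v_{4} + v_{5} = v_{8}  so sig = ⟨2 | 1⟩
  P={6,7}:  v_{6} + v_{7} = v_{5}  so sig = ⟨2 | 1⟩
  P={6,8}:  v_{6} + v_{8} = v_{2}  so sig = ⟨2 | 1⟩
  P={1,2}:  v_{1} + v_{2} = v_{4} + v_{6}  so sig = ⟨2 | 1 1⟩
  P={2,7}:  v_{2} + v_{7} = v_{5} + v_{8}  so sig = ⟨2 | 1 1⟩
  P={3,8,9}:  v_{3} + v_{8} + v_{9} = 0  so sig = ⟨3 | 0⟩
  P={2,3,9}:  v_{2} + v_{3} + v_{9} = v_{6}  so sig = ⟨3 | 1⟩
  P={3,4,9}:  v_{3} + v_{4} + v_{9} = v_{1}  so sig = ⟨3 | 1⟩

Signatures (|P|; sorted positive RHS coefficients), sorted:
[⟨2 | 0⟩, ⟨2 | 1⟩, ⟨2 | 1⟩, ⟨2 | 1⟩, ⟨2 | 1⟩, ⟨2 | 1 1⟩, ⟨2 | 1 1⟩, ⟨3 | 0⟩, ⟨3 | 1⟩, ⟨3 | 1⟩]


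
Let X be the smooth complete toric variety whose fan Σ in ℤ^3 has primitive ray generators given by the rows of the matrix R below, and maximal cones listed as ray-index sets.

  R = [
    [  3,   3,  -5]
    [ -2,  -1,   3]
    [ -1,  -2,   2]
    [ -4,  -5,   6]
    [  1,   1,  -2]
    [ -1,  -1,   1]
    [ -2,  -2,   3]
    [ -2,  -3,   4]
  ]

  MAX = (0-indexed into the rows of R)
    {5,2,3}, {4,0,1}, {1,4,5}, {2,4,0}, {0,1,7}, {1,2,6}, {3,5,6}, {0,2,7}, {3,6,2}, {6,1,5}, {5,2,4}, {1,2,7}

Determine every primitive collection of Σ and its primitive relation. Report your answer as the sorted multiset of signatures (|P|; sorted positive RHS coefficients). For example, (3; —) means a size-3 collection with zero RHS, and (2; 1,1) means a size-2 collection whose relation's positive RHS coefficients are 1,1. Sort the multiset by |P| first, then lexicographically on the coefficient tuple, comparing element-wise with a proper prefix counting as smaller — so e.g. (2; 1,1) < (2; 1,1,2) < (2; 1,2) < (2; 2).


14 collections generate NE(X_Σ); each relation:

  • {0,6}:  v_{0} + v_{6} = v_{4}  so sig = (2; 1)
  • {4,6}:  v_{4} + v_{6} = v_{5}  so sig = (2; 1)
  • {4,7}:  v_{4} + v_{7} = v_{2}  so sig = (2; 1)
  • {5,7}:  v_{5} + v_{7} = v_{2} + v_{6}  so sig = (2; 1,1)
  • {0,3}:  v_{0} + v_{3} = v_{2} + v_{4} + v_{5}  so sig = (2; 1,1,1)
  • {3,4}:  v_{3} + v_{4} = v_{2} + 2·v_{5}  so sig = (2; 1,2)
  • {6,7}:  v_{6} + v_{7} = v_{1} + 2·v_{2}  so sig = (2; 1,2)
  • {0,5}:  v_{0} + v_{5} = 2·v_{4}  so sig = (2; 2)
  • {3,7}:  v_{3} + v_{7} = 2·v_{2} + 2·v_{6}  so sig = (2; 2,2)
  • {1,3}:  v_{1} + v_{3} = 3·v_{6}  so sig = (2; 3)
  • {0,1,2}:  v_{0} + v_{1} + v_{2} = 0  so sig = (3; —)
  • {1,2,4}:  v_{1} + v_{2} + v_{4} = v_{6}  so sig = (3; 1)
  • {2,5,6}:  v_{2} + v_{5} + v_{6} = v_{3}  so sig = (3; 1)
  • {1,2,5}:  v_{1} + v_{2} + v_{5} = 2·v_{6}  so sig = (3; 2)

Sorted signature multiset PRS(X):
{ (2; 1) ×3,  (2; 1,1),  (2; 1,1,1),  (2; 1,2) ×2,  (2; 2),  (2; 2,2),  (2; 3),  (3; —),  (3; 1) ×2,  (3; 2) }


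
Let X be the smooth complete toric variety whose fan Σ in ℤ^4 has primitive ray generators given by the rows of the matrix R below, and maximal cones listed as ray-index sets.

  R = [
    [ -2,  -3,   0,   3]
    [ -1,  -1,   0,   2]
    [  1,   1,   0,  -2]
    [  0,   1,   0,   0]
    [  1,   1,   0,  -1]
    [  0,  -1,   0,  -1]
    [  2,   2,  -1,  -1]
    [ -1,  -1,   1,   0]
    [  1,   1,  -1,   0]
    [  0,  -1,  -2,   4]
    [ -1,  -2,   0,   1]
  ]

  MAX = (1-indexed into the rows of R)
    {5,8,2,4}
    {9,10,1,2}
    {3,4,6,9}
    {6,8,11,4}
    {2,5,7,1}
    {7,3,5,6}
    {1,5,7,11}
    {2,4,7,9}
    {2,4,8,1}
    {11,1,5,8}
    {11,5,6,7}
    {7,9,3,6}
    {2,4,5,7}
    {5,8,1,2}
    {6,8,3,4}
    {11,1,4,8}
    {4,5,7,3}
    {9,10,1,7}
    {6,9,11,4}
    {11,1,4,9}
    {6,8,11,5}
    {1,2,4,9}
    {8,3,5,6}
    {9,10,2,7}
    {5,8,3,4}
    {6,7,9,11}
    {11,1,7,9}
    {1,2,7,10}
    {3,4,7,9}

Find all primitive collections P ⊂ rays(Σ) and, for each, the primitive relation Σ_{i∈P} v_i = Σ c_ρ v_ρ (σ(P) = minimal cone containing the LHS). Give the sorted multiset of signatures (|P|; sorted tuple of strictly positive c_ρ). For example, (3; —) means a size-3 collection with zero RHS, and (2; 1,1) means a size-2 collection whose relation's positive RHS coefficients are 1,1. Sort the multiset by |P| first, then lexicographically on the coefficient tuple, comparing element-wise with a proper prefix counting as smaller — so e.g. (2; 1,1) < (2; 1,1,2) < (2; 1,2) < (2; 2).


Σ has 22 primitive collections:

  P={2,3}:  v_{2} + v_{3} = 0  →  sig = (2; —)
  P={8,9}:  v_{8} + v_{9} = 0  →  sig = (2; —)
  P={1,3}:  v_{1} + v_{3} = v_{11}  →  sig = (2; 1)
  P={2,6}:  v_{2} + v_{6} = v_{11}  →  sig = (2; 1)
  P={2,11}:  v_{2} + v_{11} = v_{1}  →  sig = (2; 1)
  P={3,11}:  v_{3} + v_{11} = v_{6}  →  sig = (2; 1)
  P={5,9}:  v_{5} + v_{9} = v_{7}  →  sig = (2; 1)
  P={7,8}:  v_{7} + v_{8} = v_{5}  →  sig = (2; 1)
  P={3,10}:  v_{3} + v_{10} = v_{1} + v_{7} + v_{9}  →  sig = (2; 1,1,1)
  P={8,10}:  v_{8} + v_{10} = v_{1} + v_{2} + v_{7}  →  sig = (2; 1,1,1)
  P={6,10}:  v_{6} + v_{10} = v_{1} + v_{7} + v_{9} + v_{11}  →  sig = (2; 1,1,1,1)
  P={5,10}:  v_{5} + v_{10} = v_{1} + v_{2} + 2·v_{7}  →  sig = (2; 1,1,2)
  P={10,11}:  v_{10} + v_{11} = 2·v_{1} + v_{7} + v_{9}  →  sig = (2; 1,1,2)
  P={1,6}:  v_{1} + v_{6} = 2·v_{11}  →  sig = (2; 2)
  P={4,10}:  v_{4} + v_{10} = 2·v_{2} + 2·v_{9}  →  sig = (2; 2,2)
  P={4,5,11}:  v_{4} + v_{5} + v_{11} = 0  →  sig = (3; —)
  P={1,4,5}:  v_{1} + v_{4} + v_{5} = v_{2}  →  sig = (3; 1)
  P={4,5,6}:  v_{4} + v_{5} + v_{6} = v_{3}  →  sig = (3; 1)
  P={4,7,11}:  v_{4} + v_{7} + v_{11} = v_{9}  →  sig = (3; 1)
  P={1,4,7}:  v_{1} + v_{4} + v_{7} = v_{2} + v_{9}  →  sig = (3; 1,1)
  P={4,6,7}:  v_{4} + v_{6} + v_{7} = v_{3} + v_{9}  →  sig = (3; 1,1)
  P={1,2,7,9}:  v_{1} + v_{2} + v_{7} + v_{9} = v_{10}  →  sig = (4; 1)

Signatures (|P|; sorted positive RHS coefficients), sorted:
{ (2; —) ×2,  (2; 1) ×6,  (2; 1,1,1) ×2,  (2; 1,1,1,1),  (2; 1,1,2) ×2,  (2; 2),  (2; 2,2),  (3; —),  (3; 1) ×3,  (3; 1,1) ×2,  (4; 1) }


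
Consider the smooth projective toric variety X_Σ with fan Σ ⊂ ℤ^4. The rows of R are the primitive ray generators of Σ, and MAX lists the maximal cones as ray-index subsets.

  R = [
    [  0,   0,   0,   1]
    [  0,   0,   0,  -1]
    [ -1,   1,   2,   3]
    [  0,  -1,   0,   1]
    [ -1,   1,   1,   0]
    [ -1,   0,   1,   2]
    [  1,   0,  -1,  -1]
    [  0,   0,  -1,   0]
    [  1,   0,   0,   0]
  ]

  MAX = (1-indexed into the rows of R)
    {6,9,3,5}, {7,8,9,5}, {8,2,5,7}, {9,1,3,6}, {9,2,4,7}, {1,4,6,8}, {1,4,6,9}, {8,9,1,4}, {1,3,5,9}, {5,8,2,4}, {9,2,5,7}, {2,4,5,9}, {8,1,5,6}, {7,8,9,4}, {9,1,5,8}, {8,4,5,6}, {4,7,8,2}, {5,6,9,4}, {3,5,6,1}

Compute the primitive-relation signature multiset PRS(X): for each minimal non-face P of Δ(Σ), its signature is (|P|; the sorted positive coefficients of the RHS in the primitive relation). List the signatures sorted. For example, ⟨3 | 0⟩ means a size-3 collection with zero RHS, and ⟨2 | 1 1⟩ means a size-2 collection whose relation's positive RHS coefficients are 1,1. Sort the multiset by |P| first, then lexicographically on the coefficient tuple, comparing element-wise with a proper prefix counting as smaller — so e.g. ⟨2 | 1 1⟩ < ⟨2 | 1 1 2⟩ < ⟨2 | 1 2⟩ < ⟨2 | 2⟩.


Minimal non-faces — 14 found among 9 rays, 19 max cones:

  {1,2}:  v_{1} + v_{2} = 0  ⇒ sig = ⟨2 | 0⟩
  {6,7}:  v_{6} + v_{7} = v_{1}  ⇒ sig = ⟨2 | 1⟩
  {1,7}:  v_{1} + v_{7} = v_{8} + v_{9}  ⇒ sig = ⟨2 | 1 1⟩
  {2,6}:  v_{2} + v_{6} = v_{4} + v_{5}  ⇒ sig = ⟨2 | 1 1⟩
  {2,3}:  v_{2} + v_{3} = v_{5} + v_{6} + v_{9}  ⇒ sig = ⟨2 | 1 1 1⟩
  {3,7}:  v_{3} + v_{7} = 2·v_{1} + v_{5} + v_{9}  ⇒ sig = ⟨2 | 1 1 2⟩
  {3,4}:  v_{3} + v_{4} = 2·v_{6} + v_{9}  ⇒ sig = ⟨2 | 1 2⟩
  {3,8}:  v_{3} + v_{8} = 3·v_{1} + v_{5}  ⇒ sig = ⟨2 | 1 3⟩
  {4,5,7}:  v_{4} + v_{5} + v_{7} = 0  ⇒ sig = ⟨3 | 0⟩
  {1,4,5}:  v_{1} + v_{4} + v_{5} = v_{6}  ⇒ sig = ⟨3 | 1⟩
  {2,8,9}:  v_{2} + v_{8} + v_{9} = v_{7}  ⇒ sig = ⟨3 | 1⟩
  {6,8,9}:  v_{6} + v_{8} + v_{9} = 2·v_{1}  ⇒ sig = ⟨3 | 2⟩
  {1,5,6,9}:  v_{1} + v_{5} + v_{6} + v_{9} = v_{3}  ⇒ sig = ⟨4 | 1⟩
  {4,5,8,9}:  v_{4} + v_{5} + v_{8} + v_{9} = v_{1}  ⇒ sig = ⟨4 | 1⟩

Hence PRS(X_Σ) =
    ⟨2 | 0⟩
    ⟨2 | 1⟩
    ⟨2 | 1 1⟩
    ⟨2 | 1 1⟩
    ⟨2 | 1 1 1⟩
    ⟨2 | 1 1 2⟩
    ⟨2 | 1 2⟩
    ⟨2 | 1 3⟩
    ⟨3 | 0⟩
    ⟨3 | 1⟩
    ⟨3 | 1⟩
    ⟨3 | 2⟩
    ⟨4 | 1⟩
    ⟨4 | 1⟩


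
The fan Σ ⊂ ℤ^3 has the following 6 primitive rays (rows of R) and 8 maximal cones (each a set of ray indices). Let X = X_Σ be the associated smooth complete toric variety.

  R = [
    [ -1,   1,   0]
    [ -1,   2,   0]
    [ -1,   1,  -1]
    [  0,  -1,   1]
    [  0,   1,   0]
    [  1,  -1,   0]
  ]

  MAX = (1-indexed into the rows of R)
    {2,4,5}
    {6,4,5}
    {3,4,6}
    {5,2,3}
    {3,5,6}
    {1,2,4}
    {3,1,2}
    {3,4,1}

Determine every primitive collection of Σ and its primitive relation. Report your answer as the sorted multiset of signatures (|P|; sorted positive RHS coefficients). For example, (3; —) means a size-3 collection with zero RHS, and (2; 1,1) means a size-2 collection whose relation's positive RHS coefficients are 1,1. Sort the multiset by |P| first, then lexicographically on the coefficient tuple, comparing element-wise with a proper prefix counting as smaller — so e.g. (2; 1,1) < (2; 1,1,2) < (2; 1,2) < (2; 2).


Primitive collections (5):

  • {1,6}:  v_{1} + v_{6} = 0  so sig = (2; —)
  • {1,5}:  v_{1} + v_{5} = v_{2}  so sig = (2; 1)
  • {2,6}:  v_{2} + v_{6} = v_{5}  so sig = (2; 1)
  • {3,4,5}:  v_{3} + v_{4} + v_{5} = v_{1}  so sig = (3; 1)
  • {2,3,4}:  v_{2} + v_{3} + v_{4} = 2·v_{1}  so sig = (3; 2)

Sorted signature multiset PRS(X):
[(2; —), (2; 1), (2; 1), (3; 1), (3; 2)]


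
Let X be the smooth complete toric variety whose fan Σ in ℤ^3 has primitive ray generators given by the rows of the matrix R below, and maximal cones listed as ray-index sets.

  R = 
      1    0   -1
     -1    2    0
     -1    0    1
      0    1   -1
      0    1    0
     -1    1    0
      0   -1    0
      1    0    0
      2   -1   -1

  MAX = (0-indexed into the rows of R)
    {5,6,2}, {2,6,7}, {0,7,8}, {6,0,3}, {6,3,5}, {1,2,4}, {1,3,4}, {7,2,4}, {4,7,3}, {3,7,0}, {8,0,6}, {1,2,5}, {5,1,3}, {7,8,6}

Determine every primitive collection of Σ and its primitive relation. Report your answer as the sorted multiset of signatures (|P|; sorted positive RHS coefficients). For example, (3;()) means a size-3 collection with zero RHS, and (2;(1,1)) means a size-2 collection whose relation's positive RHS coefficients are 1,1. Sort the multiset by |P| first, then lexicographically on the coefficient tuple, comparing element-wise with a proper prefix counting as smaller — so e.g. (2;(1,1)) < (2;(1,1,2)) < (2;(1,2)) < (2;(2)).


Minimal non-faces — 17 found among 9 rays, 14 max cones:

  P={0,2}:  v_{0} + v_{2} = 0  ⇒ sig = (2;())
  P={4,6}:  v_{4} + v_{6} = 0  ⇒ sig = (2;())
  P={0,5}:  v_{0} + v_{5} = v_{3}  ⇒ sig = (2;(1))
  P={1,6}:  v_{1} + v_{6} = v_{5}  ⇒ sig = (2;(1))
  P={2,3}:  v_{2} + v_{3} = v_{5}  ⇒ sig = (2;(1))
  P={4,5}:  v_{4} + v_{5} = v_{1}  ⇒ sig = (2;(1))
  P={5,7}:  v_{5} + v_{7} = v_{4}  ⇒ sig = (2;(1))
  P={5,8}:  v_{5} + v_{8} = v_{0}  ⇒ sig = (2;(1))
  P={0,1}:  v_{0} + v_{1} = v_{3} + v_{4}  ⇒ sig = (2;(1,1))
  P={0,4}:  v_{0} + v_{4} = v_{3} + v_{7}  ⇒ sig = (2;(1,1))
  P={1,8}:  v_{1} + v_{8} = v_{3} + v_{7}  ⇒ sig = (2;(1,1))
  P={2,8}:  v_{2} + v_{8} = v_{6} + v_{7}  ⇒ sig = (2;(1,1))
  P={4,8}:  v_{4} + v_{8} = v_{0} + v_{7}  ⇒ sig = (2;(1,1))
  P={1,7}:  v_{1} + v_{7} = 2·v_{4}  ⇒ sig = (2;(2))
  P={3,8}:  v_{3} + v_{8} = 2·v_{0}  ⇒ sig = (2;(2))
  P={0,6,7}:  v_{0} + v_{6} + v_{7} = v_{8}  ⇒ sig = (3;(1))
  P={3,6,7}:  v_{3} + v_{6} + v_{7} = v_{0}  ⇒ sig = (3;(1))

Sorted signature multiset PRS(X):
    (2;())
    (2;())
    (2;(1))
    (2;(1))
    (2;(1))
    (2;(1))
    (2;(1))
    (2;(1))
    (2;(1,1))
    (2;(1,1))
    (2;(1,1))
    (2;(1,1))
    (2;(1,1))
    (2;(2))
    (2;(2))
    (3;(1))
    (3;(1))


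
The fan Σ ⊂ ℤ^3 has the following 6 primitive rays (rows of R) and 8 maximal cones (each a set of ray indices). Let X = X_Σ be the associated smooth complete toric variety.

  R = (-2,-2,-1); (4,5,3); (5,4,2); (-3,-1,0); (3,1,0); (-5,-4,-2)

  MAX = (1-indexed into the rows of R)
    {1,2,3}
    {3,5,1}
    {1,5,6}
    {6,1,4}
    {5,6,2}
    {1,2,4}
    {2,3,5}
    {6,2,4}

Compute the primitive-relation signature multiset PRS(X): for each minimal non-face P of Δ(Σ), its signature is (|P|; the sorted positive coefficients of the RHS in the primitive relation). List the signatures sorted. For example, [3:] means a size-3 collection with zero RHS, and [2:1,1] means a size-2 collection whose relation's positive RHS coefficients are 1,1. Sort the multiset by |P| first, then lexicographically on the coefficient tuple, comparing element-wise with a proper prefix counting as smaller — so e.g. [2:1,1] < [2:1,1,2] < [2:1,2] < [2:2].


|primitive collections| = 5. Relations:

  • {3,6}:  v_{3} + v_{6} = 0  ⟹  sig = [2:]
  • {4,5}:  v_{4} + v_{5} = 0  ⟹  sig = [2:]
  • {3,4}:  v_{3} + v_{4} = v_{1} + v_{2}  ⟹  sig = [2:1,1]
  • {1,2,5}:  v_{1} + v_{2} + v_{5} = v_{3}  ⟹  sig = [3:1]
  • {1,2,6}:  v_{1} + v_{2} + v_{6} = v_{4}  ⟹  sig = [3:1]

Hence PRS(X_Σ) =
    [2:]
    [2:]
    [2:1,1]
    [3:1]
    [3:1]


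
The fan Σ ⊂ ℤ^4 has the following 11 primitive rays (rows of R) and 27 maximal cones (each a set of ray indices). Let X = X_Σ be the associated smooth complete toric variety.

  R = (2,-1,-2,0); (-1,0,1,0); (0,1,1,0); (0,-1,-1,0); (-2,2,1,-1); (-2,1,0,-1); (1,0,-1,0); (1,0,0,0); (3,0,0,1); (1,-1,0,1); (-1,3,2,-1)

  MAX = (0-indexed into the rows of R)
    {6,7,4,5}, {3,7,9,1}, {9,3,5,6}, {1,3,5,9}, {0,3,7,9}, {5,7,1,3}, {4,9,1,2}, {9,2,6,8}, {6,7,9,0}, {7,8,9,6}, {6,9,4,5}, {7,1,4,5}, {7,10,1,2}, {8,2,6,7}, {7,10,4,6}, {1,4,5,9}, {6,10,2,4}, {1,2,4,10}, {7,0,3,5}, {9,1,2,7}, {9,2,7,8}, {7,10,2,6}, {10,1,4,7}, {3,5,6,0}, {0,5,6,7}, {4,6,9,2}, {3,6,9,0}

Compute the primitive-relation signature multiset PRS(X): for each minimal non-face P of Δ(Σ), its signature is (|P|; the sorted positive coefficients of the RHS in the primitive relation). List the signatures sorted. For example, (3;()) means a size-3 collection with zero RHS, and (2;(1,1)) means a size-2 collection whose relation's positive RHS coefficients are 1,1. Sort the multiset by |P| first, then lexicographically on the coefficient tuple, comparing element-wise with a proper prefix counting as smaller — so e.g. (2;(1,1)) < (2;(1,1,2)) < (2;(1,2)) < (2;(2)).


Σ has 23 primitive collections:

  {1,6}:  v_{1} + v_{6} = 0 ; sig = (2;())
  {2,3}:  v_{2} + v_{3} = 0 ; sig = (2;())
  {2,5}:  v_{2} + v_{5} = v_{4} ; sig = (2;(1))
  {3,4}:  v_{3} + v_{4} = v_{5} ; sig = (2;(1))
  {0,1}:  v_{0} + v_{1} = v_{3} + v_{7} ; sig = (2;(1,1))
  {0,2}:  v_{0} + v_{2} = v_{6} + v_{7} ; sig = (2;(1,1))
  {3,10}:  v_{3} + v_{10} = v_{4} + v_{7} ; sig = (2;(1,1))
  {5,8}:  v_{5} + v_{8} = v_{2} + v_{6} ; sig = (2;(1,1))
  {0,4}:  v_{0} + v_{4} = v_{5} + v_{6} + v_{7} ; sig = (2;(1,1,1))
  {1,8}:  v_{1} + v_{8} = v_{2} + v_{7} + v_{9} ; sig = (2;(1,1,1))
  {3,8}:  v_{3} + v_{8} = v_{6} + v_{7} + v_{9} ; sig = (2;(1,1,1))
  {0,10}:  v_{0} + v_{10} = v_{4} + v_{6} + 2·v_{7} ; sig = (2;(1,1,2))
  {8,10}:  v_{8} + v_{10} = 3·v_{2} + v_{6} + v_{7} ; sig = (2;(1,1,3))
  {4,8}:  v_{4} + v_{8} = 2·v_{2} + v_{6} ; sig = (2;(1,2))
  {5,10}:  v_{5} + v_{10} = 2·v_{4} + v_{7} ; sig = (2;(1,2))
  {0,8}:  v_{0} + v_{8} = 2·v_{6} + 2·v_{7} + v_{9} ; sig = (2;(1,2,2))
  {9,10}:  v_{9} + v_{10} = 2·v_{2} ; sig = (2;(2))
  {5,7,9}:  v_{5} + v_{7} + v_{9} = 0 ; sig = (3;())
  {2,4,7}:  v_{2} + v_{4} + v_{7} = v_{10} ; sig = (3;(1))
  {3,6,7}:  v_{3} + v_{6} + v_{7} = v_{0} ; sig = (3;(1))
  {4,7,9}:  v_{4} + v_{7} + v_{9} = v_{2} ; sig = (3;(1))
  {0,5,9}:  v_{0} + v_{5} + v_{9} = v_{3} + v_{6} ; sig = (3;(1,1))
  {2,6,7,9}:  v_{2} + v_{6} + v_{7} + v_{9} = v_{8} ; sig = (4;(1))

Sorted signature multiset PRS(X):
    |P|=2: 17 collections, coeffs (), (), (1), (1), (1,1), (1,1), (1,1), (1,1), (1,1,1), (1,1,1), (1,1,1), (1,1,2), (1,1,3), (1,2), (1,2), (1,2,2), (2)
    |P|=3: 5 collections, coeffs (), (1), (1), (1), (1,1)
    |P|=4: 1 collection, coeffs (1)


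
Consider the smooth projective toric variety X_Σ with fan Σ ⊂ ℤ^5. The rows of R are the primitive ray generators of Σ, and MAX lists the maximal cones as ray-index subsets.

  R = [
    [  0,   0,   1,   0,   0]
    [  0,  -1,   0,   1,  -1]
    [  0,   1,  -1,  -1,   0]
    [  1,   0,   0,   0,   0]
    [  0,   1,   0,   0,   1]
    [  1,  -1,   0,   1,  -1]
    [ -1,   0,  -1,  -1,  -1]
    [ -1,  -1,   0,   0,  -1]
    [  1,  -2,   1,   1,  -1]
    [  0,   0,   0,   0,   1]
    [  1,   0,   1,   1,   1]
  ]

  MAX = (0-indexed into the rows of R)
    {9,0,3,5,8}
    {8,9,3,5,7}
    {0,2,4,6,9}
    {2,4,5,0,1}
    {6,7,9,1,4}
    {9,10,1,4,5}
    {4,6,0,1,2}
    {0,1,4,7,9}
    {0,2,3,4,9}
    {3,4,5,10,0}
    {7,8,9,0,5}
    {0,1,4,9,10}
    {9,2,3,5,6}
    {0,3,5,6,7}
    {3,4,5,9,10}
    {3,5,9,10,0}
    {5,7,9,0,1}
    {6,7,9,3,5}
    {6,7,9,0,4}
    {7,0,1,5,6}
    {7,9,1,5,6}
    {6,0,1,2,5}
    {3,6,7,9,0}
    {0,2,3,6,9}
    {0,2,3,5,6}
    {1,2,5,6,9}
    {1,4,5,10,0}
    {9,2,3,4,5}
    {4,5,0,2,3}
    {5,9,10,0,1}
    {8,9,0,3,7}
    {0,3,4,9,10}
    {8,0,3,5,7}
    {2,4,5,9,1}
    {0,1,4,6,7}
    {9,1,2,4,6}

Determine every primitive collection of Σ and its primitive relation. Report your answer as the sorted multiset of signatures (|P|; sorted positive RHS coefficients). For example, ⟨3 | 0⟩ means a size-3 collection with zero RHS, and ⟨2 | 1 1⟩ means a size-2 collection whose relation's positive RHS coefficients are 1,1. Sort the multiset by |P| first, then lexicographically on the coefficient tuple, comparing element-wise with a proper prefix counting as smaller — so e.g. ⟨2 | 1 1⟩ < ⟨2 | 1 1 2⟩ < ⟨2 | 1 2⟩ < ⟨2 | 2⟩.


20 minimal non-faces of Δ(Σ) (on 11 rays):

  {6,10}:  v_{6} + v_{10} = 0  ⇒ sig = ⟨2 | 0⟩
  {1,3}:  v_{1} + v_{3} = v_{5}  ⇒ sig = ⟨2 | 1⟩
  {2,7}:  v_{2} + v_{7} = v_{6}  ⇒ sig = ⟨2 | 1⟩
  {2,10}:  v_{2} + v_{10} = v_{3} + v_{4}  ⇒ sig = ⟨2 | 1 1⟩
  {4,8}:  v_{4} + v_{8} = v_{0} + v_{5} + v_{9}  ⇒ sig = ⟨2 | 1 1 1⟩
  {7,10}:  v_{7} + v_{10} = v_{0} + v_{1} + v_{9}  ⇒ sig = ⟨2 | 1 1 1⟩
  {1,8}:  v_{1} + v_{8} = v_{0} + 2·v_{5} + v_{7} + v_{9}  ⇒ sig = ⟨2 | 1 1 1 2⟩
  {2,8}:  v_{2} + v_{8} = 2·v_{3} + v_{7}  ⇒ sig = ⟨2 | 1 2⟩
  {6,8}:  v_{6} + v_{8} = 2·v_{3} + 2·v_{7}  ⇒ sig = ⟨2 | 2 2⟩
  {8,10}:  v_{8} + v_{10} = 2·v_{0} + 2·v_{5} + 2·v_{9}  ⇒ sig = ⟨2 | 2 2 2⟩
  {3,4,7}:  v_{3} + v_{4} + v_{7} = 0  ⇒ sig = ⟨3 | 0⟩
  {3,4,6}:  v_{3} + v_{4} + v_{6} = v_{2}  ⇒ sig = ⟨3 | 1⟩
  {4,5,7}:  v_{4} + v_{5} + v_{7} = v_{1}  ⇒ sig = ⟨3 | 1⟩
  {4,5,6}:  v_{4} + v_{5} + v_{6} = v_{1} + v_{2}  ⇒ sig = ⟨3 | 1 1⟩
  {0,1,2,9}:  v_{0} + v_{1} + v_{2} + v_{9} = 0  ⇒ sig = ⟨4 | 0⟩
  {0,1,6,9}:  v_{0} + v_{1} + v_{6} + v_{9} = v_{7}  ⇒ sig = ⟨4 | 1⟩
  {0,2,5,9}:  v_{0} + v_{2} + v_{5} + v_{9} = v_{3}  ⇒ sig = ⟨4 | 1⟩
  {0,4,5,9}:  v_{0} + v_{4} + v_{5} + v_{9} = v_{10}  ⇒ sig = ⟨4 | 1⟩
  {0,5,6,9}:  v_{0} + v_{5} + v_{6} + v_{9} = v_{3} + v_{7}  ⇒ sig = ⟨4 | 1 1⟩
  {0,3,5,7,9}:  v_{0} + v_{3} + v_{5} + v_{7} + v_{9} = v_{8}  ⇒ sig = ⟨5 | 1⟩

Sorted signature multiset PRS(X):
[⟨2 | 0⟩, ⟨2 | 1⟩, ⟨2 | 1⟩, ⟨2 | 1 1⟩, ⟨2 | 1 1 1⟩, ⟨2 | 1 1 1⟩, ⟨2 | 1 1 1 2⟩, ⟨2 | 1 2⟩, ⟨2 | 2 2⟩, ⟨2 | 2 2 2⟩, ⟨3 | 0⟩, ⟨3 | 1⟩, ⟨3 | 1⟩, ⟨3 | 1 1⟩, ⟨4 | 0⟩, ⟨4 | 1⟩, ⟨4 | 1⟩, ⟨4 | 1⟩, ⟨4 | 1 1⟩, ⟨5 | 1⟩]


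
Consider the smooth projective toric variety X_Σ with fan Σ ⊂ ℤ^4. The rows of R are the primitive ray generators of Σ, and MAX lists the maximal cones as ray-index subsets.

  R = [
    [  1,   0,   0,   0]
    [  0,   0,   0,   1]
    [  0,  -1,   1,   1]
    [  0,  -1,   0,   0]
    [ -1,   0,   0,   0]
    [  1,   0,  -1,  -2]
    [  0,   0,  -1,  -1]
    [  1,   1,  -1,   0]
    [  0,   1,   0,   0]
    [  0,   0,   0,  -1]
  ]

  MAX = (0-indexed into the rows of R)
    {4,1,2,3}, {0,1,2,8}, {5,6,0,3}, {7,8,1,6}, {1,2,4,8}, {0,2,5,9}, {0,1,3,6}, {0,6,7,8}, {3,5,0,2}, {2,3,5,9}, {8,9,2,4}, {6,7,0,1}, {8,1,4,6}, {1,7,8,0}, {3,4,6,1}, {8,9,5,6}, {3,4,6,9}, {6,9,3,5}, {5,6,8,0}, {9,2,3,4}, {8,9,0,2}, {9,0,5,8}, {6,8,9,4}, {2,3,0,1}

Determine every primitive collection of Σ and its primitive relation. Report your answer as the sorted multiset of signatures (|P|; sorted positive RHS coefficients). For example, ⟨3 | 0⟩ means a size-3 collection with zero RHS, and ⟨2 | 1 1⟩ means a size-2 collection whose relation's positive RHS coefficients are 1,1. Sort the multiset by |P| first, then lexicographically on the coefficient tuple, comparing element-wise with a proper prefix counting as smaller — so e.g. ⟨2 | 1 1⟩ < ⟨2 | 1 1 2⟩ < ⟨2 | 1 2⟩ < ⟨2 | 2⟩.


Primitive collections (15):

  {0,4}:  v_{0} + v_{4} = 0  →  sig = ⟨2 | 0⟩
  {1,9}:  v_{1} + v_{9} = 0  →  sig = ⟨2 | 0⟩
  {3,8}:  v_{3} + v_{8} = 0  →  sig = ⟨2 | 0⟩
  {2,6}:  v_{2} + v_{6} = v_{3}  →  sig = ⟨2 | 1⟩
  {1,5}:  v_{1} + v_{5} = v_{0} + v_{6}  →  sig = ⟨2 | 1 1⟩
  {2,7}:  v_{2} + v_{7} = v_{0} + v_{1}  →  sig = ⟨2 | 1 1⟩
  {4,5}:  v_{4} + v_{5} = v_{6} + v_{9}  →  sig = ⟨2 | 1 1⟩
  {3,7}:  v_{3} + v_{7} = v_{0} + v_{1} + v_{6}  →  sig = ⟨2 | 1 1 1⟩
  {4,7}:  v_{4} + v_{7} = v_{1} + v_{6} + v_{8}  →  sig = ⟨2 | 1 1 1⟩
  {7,9}:  v_{7} + v_{9} = v_{0} + v_{6} + v_{8}  →  sig = ⟨2 | 1 1 1⟩
  {5,7}:  v_{5} + v_{7} = 2·v_{0} + 2·v_{6} + v_{8}  →  sig = ⟨2 | 1 2 2⟩
  {0,6,9}:  v_{0} + v_{6} + v_{9} = v_{5}  →  sig = ⟨3 | 1⟩
  {0,3,9}:  v_{0} + v_{3} + v_{9} = v_{2} + v_{5}  →  sig = ⟨3 | 1 1⟩
  {2,5,8}:  v_{2} + v_{5} + v_{8} = v_{0} + v_{9}  →  sig = ⟨3 | 1 1⟩
  {0,1,6,8}:  v_{0} + v_{1} + v_{6} + v_{8} = v_{7}  →  sig = ⟨4 | 1⟩

so the primitive-relation signature multiset is
{ ⟨2 | 0⟩ ×3,  ⟨2 | 1⟩,  ⟨2 | 1 1⟩ ×3,  ⟨2 | 1 1 1⟩ ×3,  ⟨2 | 1 2 2⟩,  ⟨3 | 1⟩,  ⟨3 | 1 1⟩ ×2,  ⟨4 | 1⟩ }


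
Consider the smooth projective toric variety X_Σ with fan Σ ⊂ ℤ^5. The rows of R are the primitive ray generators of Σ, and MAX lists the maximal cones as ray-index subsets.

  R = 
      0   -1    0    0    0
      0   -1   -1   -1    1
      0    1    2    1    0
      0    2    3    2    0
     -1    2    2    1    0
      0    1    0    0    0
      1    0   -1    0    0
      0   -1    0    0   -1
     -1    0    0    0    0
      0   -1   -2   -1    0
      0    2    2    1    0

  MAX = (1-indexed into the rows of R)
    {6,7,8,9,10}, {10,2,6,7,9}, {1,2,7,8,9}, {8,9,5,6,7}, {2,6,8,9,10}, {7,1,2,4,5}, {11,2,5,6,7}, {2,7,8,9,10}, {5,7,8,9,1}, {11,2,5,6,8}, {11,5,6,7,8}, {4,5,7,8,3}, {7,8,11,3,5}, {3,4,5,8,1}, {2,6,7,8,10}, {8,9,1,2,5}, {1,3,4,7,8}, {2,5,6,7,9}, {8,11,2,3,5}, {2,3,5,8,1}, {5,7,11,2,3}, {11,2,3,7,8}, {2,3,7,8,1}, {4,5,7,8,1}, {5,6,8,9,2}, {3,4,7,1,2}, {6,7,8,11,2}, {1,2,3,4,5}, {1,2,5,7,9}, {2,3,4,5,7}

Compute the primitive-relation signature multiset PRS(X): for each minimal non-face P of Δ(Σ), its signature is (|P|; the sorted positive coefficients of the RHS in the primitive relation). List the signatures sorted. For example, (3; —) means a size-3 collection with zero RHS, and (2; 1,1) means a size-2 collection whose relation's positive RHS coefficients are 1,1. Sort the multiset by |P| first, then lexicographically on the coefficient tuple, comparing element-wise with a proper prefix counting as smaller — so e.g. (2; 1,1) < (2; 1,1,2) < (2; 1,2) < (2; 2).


Minimal non-faces — 17 found among 11 rays, 30 max cones:

  • {1,6}:  v_{1} + v_{6} = 0  →  sig = (2; —)
  • {3,10}:  v_{3} + v_{10} = 0  →  sig = (2; —)
  • {1,11}:  v_{1} + v_{11} = v_{3}  →  sig = (2; 1)
  • {3,6}:  v_{3} + v_{6} = v_{11}  →  sig = (2; 1)
  • {9,11}:  v_{9} + v_{11} = v_{5}  →  sig = (2; 1)
  • {10,11}:  v_{10} + v_{11} = v_{6}  →  sig = (2; 1)
  • {3,9}:  v_{3} + v_{9} = v_{1} + v_{5}  →  sig = (2; 1,1)
  • {5,10}:  v_{5} + v_{10} = v_{6} + v_{9}  →  sig = (2; 1,1)
  • {4,6}:  v_{4} + v_{6} = v_{3} + v_{5} + v_{7}  →  sig = (2; 1,1,1)
  • {4,10}:  v_{4} + v_{10} = v_{1} + v_{5} + v_{7}  →  sig = (2; 1,1,1)
  • {1,10}:  v_{1} + v_{10} = v_{2} + v_{7} + v_{8} + v_{9}  →  sig = (2; 1,1,1,1)
  • {4,11}:  v_{4} + v_{11} = 2·v_{3} + v_{5} + v_{7}  →  sig = (2; 1,1,2)
  • {4,9}:  v_{4} + v_{9} = 2·v_{1} + 2·v_{5} + v_{7}  →  sig = (2; 1,2,2)
  • {2,4,8}:  v_{2} + v_{4} + v_{8} = v_{1} + v_{3}  →  sig = (3; 1,1)
  • {2,5,7,8}:  v_{2} + v_{5} + v_{7} + v_{8} = 0  →  sig = (4; —)
  • {1,3,5,7}:  v_{1} + v_{3} + v_{5} + v_{7} = v_{4}  →  sig = (4; 1)
  • {2,6,7,8,9}:  v_{2} + v_{6} + v_{7} + v_{8} + v_{9} = v_{10}  →  sig = (5; 1)

Hence PRS(X_Σ) =
{ (2; —) ×2,  (2; 1) ×4,  (2; 1,1) ×2,  (2; 1,1,1) ×2,  (2; 1,1,1,1),  (2; 1,1,2),  (2; 1,2,2),  (3; 1,1),  (4; —),  (4; 1),  (5; 1) }


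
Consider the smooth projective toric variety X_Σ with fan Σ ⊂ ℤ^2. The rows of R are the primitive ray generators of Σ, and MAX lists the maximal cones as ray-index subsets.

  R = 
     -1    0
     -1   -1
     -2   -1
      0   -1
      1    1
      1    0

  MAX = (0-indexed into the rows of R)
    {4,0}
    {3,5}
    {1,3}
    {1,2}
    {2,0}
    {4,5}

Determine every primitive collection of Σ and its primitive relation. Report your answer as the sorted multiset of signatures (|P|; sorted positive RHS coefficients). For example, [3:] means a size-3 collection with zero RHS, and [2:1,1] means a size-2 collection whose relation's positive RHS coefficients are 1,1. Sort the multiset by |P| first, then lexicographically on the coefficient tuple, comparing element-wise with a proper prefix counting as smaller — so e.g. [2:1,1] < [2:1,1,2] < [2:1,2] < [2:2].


|primitive collections| = 9. Relations:

  • {0,5}:  v_{0} + v_{5} = 0  ⟹  sig = [2:]
  • {1,4}:  v_{1} + v_{4} = 0  ⟹  sig = [2:]
  • {0,1}:  v_{0} + v_{1} = v_{2}  ⟹  sig = [2:1]
  • {0,3}:  v_{0} + v_{3} = v_{1}  ⟹  sig = [2:1]
  • {1,5}:  v_{1} + v_{5} = v_{3}  ⟹  sig = [2:1]
  • {2,4}:  v_{2} + v_{4} = v_{0}  ⟹  sig = [2:1]
  • {2,5}:  v_{2} + v_{5} = v_{1}  ⟹  sig = [2:1]
  • {3,4}:  v_{3} + v_{4} = v_{5}  ⟹  sig = [2:1]
  • {2,3}:  v_{2} + v_{3} = 2·v_{1}  ⟹  sig = [2:2]

Hence PRS(X_Σ) =
{ [2:] ×2,  [2:1] ×6,  [2:2] }


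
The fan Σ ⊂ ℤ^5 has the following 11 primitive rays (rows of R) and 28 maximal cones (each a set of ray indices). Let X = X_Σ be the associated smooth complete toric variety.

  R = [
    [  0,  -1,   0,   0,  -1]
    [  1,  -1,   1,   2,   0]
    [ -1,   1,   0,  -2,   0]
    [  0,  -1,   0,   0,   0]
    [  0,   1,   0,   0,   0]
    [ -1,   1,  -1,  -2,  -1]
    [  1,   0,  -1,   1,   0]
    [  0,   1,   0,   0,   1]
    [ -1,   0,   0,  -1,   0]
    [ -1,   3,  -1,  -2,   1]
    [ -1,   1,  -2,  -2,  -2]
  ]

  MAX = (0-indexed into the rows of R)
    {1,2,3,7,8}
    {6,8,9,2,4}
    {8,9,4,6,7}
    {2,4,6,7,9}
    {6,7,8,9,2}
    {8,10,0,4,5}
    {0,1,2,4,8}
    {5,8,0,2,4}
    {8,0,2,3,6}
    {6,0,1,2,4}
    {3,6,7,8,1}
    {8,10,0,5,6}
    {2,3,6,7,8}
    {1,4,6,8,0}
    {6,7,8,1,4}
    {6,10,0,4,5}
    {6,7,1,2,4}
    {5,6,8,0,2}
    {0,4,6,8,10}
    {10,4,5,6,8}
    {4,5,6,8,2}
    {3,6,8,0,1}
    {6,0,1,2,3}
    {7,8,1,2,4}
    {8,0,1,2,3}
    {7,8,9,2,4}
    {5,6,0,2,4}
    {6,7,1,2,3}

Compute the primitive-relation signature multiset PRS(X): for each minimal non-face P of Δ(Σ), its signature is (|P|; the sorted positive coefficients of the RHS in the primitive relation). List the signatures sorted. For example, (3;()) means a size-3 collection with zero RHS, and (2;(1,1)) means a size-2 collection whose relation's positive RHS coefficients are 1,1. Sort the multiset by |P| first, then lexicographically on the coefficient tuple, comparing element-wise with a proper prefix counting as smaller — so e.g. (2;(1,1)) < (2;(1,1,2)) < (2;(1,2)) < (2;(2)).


Primitive collections (18):

  {0,7}:  v_{0} + v_{7} = 0  ⇒ sig = (2;())
  {3,4}:  v_{3} + v_{4} = 0  ⇒ sig = (2;())
  {1,5}:  v_{1} + v_{5} = v_{0} + v_{4}  ⇒ sig = (2;(1,1))
  {1,9}:  v_{1} + v_{9} = v_{4} + v_{7}  ⇒ sig = (2;(1,1))
  {0,9}:  v_{0} + v_{9} = v_{2} + v_{4} + v_{6} + v_{8}  ⇒ sig = (2;(1,1,1,1))
  {3,5}:  v_{3} + v_{5} = v_{0} + v_{2} + v_{6} + v_{8}  ⇒ sig = (2;(1,1,1,1))
  {3,9}:  v_{3} + v_{9} = v_{2} + v_{6} + v_{7} + v_{8}  ⇒ sig = (2;(1,1,1,1))
  {3,10}:  v_{3} + v_{10} = v_{0} + v_{5} + v_{6} + v_{8}  ⇒ sig = (2;(1,1,1,1))
  {5,7}:  v_{5} + v_{7} = v_{2} + v_{4} + v_{6} + v_{8}  ⇒ sig = (2;(1,1,1,1))
  {7,10}:  v_{7} + v_{10} = v_{4} + v_{5} + v_{6} + v_{8}  ⇒ sig = (2;(1,1,1,1))
  {1,10}:  v_{1} + v_{10} = 2·v_{0} + 2·v_{4} + v_{6} + v_{8}  ⇒ sig = (2;(1,1,2,2))
  {9,10}:  v_{9} + v_{10} = v_{2} + 2·v_{4} + v_{5} + 2·v_{6} + 2·v_{8}  ⇒ sig = (2;(1,1,2,2,2))
  {2,10}:  v_{2} + v_{10} = 2·v_{5}  ⇒ sig = (2;(2))
  {5,9}:  v_{5} + v_{9} = 2·v_{2} + 2·v_{4} + 2·v_{6} + 2·v_{8}  ⇒ sig = (2;(2,2,2,2))
  {1,2,6,8}:  v_{1} + v_{2} + v_{6} + v_{8} = 0  ⇒ sig = (4;())
  {0,2,4,6,8}:  v_{0} + v_{2} + v_{4} + v_{6} + v_{8} = v_{5}  ⇒ sig = (5;(1))
  {0,4,5,6,8}:  v_{0} + v_{4} + v_{5} + v_{6} + v_{8} = v_{10}  ⇒ sig = (5;(1))
  {2,4,6,7,8}:  v_{2} + v_{4} + v_{6} + v_{7} + v_{8} = v_{9}  ⇒ sig = (5;(1))

Sorted signature multiset PRS(X):
{ (2;()) ×2,  (2;(1,1)) ×2,  (2;(1,1,1,1)) ×6,  (2;(1,1,2,2)),  (2;(1,1,2,2,2)),  (2;(2)),  (2;(2,2,2,2)),  (4;()),  (5;(1)) ×3 }


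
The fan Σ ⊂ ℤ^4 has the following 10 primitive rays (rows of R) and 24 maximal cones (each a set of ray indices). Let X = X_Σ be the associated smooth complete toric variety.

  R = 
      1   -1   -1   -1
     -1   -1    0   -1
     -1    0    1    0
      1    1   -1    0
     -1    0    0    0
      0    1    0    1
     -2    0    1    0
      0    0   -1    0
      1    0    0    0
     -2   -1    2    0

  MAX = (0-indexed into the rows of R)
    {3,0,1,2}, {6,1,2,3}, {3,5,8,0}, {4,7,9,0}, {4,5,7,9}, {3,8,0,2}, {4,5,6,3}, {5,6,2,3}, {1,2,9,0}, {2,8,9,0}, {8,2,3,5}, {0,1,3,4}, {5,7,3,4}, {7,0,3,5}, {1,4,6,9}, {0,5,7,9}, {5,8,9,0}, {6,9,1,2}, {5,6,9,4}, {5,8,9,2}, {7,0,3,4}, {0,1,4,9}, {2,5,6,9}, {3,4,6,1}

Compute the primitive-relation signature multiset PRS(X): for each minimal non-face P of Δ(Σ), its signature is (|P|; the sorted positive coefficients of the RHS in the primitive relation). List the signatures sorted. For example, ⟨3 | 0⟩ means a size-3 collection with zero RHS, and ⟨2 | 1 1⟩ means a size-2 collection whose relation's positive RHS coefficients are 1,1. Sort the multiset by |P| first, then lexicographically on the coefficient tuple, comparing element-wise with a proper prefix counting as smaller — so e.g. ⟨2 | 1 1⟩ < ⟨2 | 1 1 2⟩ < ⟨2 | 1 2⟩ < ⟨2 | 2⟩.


13 collections generate NE(X_Σ); each relation:

  P = {4,8}:  v_{4} + v_{8} = 0 — sig = ⟨2 | 0⟩
  P = {0,6}:  v_{0} + v_{6} = v_{1} — sig = ⟨2 | 1⟩
  P = {1,5}:  v_{1} + v_{5} = v_{4} — sig = ⟨2 | 1⟩
  P = {2,4}:  v_{2} + v_{4} = v_{6} — sig = ⟨2 | 1⟩
  P = {2,7}:  v_{2} + v_{7} = v_{4} — sig = ⟨2 | 1⟩
  P = {3,9}:  v_{3} + v_{9} = v_{2} — sig = ⟨2 | 1⟩
  P = {6,8}:  v_{6} + v_{8} = v_{2} — sig = ⟨2 | 1⟩
  P = {1,8}:  v_{1} + v_{8} = v_{0} + v_{2} — sig = ⟨2 | 1 1⟩
  P = {7,8}:  v_{7} + v_{8} = v_{0} + v_{5} — sig = ⟨2 | 1 1⟩
  P = {1,7}:  v_{1} + v_{7} = v_{0} + 2·v_{4} — sig = ⟨2 | 1 2⟩
  P = {6,7}:  v_{6} + v_{7} = 2·v_{4} — sig = ⟨2 | 2⟩
  P = {0,2,5}:  v_{0} + v_{2} + v_{5} = 0 — sig = ⟨3 | 0⟩
  P = {0,4,5}:  v_{0} + v_{4} + v_{5} = v_{7} — sig = ⟨3 | 1⟩

Signatures (|P|; sorted positive RHS coefficients), sorted:
{ ⟨2 | 0⟩,  ⟨2 | 1⟩ ×6,  ⟨2 | 1 1⟩ ×2,  ⟨2 | 1 2⟩,  ⟨2 | 2⟩,  ⟨3 | 0⟩,  ⟨3 | 1⟩ }


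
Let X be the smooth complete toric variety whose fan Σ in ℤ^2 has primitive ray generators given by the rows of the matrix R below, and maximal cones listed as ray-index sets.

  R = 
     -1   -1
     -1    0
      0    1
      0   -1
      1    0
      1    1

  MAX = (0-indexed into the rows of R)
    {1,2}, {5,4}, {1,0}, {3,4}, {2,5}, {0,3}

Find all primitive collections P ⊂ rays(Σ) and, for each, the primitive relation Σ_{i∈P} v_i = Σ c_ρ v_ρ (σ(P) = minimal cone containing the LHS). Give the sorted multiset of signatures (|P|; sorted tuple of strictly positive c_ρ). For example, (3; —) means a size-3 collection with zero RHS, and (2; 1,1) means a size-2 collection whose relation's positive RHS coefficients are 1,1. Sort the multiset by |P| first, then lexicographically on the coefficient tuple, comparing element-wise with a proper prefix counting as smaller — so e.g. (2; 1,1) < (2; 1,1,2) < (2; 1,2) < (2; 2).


The 9 primitive collections of Σ (r=6, n=2):

  • {0,5}:  v_{0} + v_{5} = 0  so sig = (2; —)
  • {1,4}:  v_{1} + v_{4} = 0  so sig = (2; —)
  • {2,3}:  v_{2} + v_{3} = 0  so sig = (2; —)
  • {0,2}:  v_{0} + v_{2} = v_{1}  so sig = (2; 1)
  • {0,4}:  v_{0} + v_{4} = v_{3}  so sig = (2; 1)
  • {1,3}:  v_{1} + v_{3} = v_{0}  so sig = (2; 1)
  • {1,5}:  v_{1} + v_{5} = v_{2}  so sig = (2; 1)
  • {2,4}:  v_{2} + v_{4} = v_{5}  so sig = (2; 1)
  • {3,5}:  v_{3} + v_{5} = v_{4}  so sig = (2; 1)

Hence PRS(X_Σ) =
[(2; —), (2; —), (2; —), (2; 1), (2; 1), (2; 1), (2; 1), (2; 1), (2; 1)]


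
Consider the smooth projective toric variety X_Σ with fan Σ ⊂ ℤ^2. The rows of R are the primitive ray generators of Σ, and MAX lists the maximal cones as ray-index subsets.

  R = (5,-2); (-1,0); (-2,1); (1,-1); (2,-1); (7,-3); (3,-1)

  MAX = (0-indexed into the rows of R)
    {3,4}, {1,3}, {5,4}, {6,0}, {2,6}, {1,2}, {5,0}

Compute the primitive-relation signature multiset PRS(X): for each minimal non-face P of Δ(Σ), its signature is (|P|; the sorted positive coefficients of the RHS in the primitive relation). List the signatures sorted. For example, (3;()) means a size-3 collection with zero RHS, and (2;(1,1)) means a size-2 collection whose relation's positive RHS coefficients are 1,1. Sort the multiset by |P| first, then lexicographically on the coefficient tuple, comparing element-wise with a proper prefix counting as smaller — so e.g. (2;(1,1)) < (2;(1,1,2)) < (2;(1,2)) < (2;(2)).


|primitive collections| = 14. Relations:

  P={2,4}:  v_{2} + v_{4} = 0  →  sig = (2;())
  P={0,2}:  v_{0} + v_{2} = v_{6}  →  sig = (2;(1))
  P={0,4}:  v_{0} + v_{4} = v_{5}  →  sig = (2;(1))
  P={1,4}:  v_{1} + v_{4} = v_{3}  →  sig = (2;(1))
  P={1,6}:  v_{1} + v_{6} = v_{4}  →  sig = (2;(1))
  P={2,3}:  v_{2} + v_{3} = v_{1}  →  sig = (2;(1))
  P={2,5}:  v_{2} + v_{5} = v_{0}  →  sig = (2;(1))
  P={4,6}:  v_{4} + v_{6} = v_{0}  →  sig = (2;(1))
  P={0,1}:  v_{0} + v_{1} = 2·v_{4}  →  sig = (2;(2))
  P={3,6}:  v_{3} + v_{6} = 2·v_{4}  →  sig = (2;(2))
  P={5,6}:  v_{5} + v_{6} = 2·v_{0}  →  sig = (2;(2))
  P={0,3}:  v_{0} + v_{3} = 3·v_{4}  →  sig = (2;(3))
  P={1,5}:  v_{1} + v_{5} = 3·v_{4}  →  sig = (2;(3))
  P={3,5}:  v_{3} + v_{5} = 4·v_{4}  →  sig = (2;(4))

Signatures (|P|; sorted positive RHS coefficients), sorted:
    (2;())
    (2;(1))
    (2;(1))
    (2;(1))
    (2;(1))
    (2;(1))
    (2;(1))
    (2;(1))
    (2;(2))
    (2;(2))
    (2;(2))
    (2;(3))
    (2;(3))
    (2;(4))
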